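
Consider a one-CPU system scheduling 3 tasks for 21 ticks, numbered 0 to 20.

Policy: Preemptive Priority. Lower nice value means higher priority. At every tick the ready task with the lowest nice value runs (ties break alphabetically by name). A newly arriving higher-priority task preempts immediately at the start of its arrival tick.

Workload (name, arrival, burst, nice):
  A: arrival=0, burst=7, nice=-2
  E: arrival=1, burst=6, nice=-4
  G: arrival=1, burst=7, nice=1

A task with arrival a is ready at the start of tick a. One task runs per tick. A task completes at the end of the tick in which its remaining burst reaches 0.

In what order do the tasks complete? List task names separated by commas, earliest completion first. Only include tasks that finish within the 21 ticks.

completion order = E, A, G

t=0: ready={A} → run A
t=1: ready={A,E,G} → run E
t=2: ready={A,E,G} → run E
t=3: ready={A,E,G} → run E
t=4: ready={A,E,G} → run E
t=5: ready={A,E,G} → run E
t=6: ready={A,E,G} → run E
t=7: ready={A,G} → run A
t=8: ready={A,G} → run A
t=9: ready={A,G} → run A
t=10: ready={A,G} → run A
t=11: ready={A,G} → run A
t=12: ready={A,G} → run A
t=13: ready={G} → run G
t=14: ready={G} → run G
t=15: ready={G} → run G
t=16: ready={G} → run G
t=17: ready={G} → run G
t=18: ready={G} → run G
t=19: ready={G} → run G
t=20: (idle)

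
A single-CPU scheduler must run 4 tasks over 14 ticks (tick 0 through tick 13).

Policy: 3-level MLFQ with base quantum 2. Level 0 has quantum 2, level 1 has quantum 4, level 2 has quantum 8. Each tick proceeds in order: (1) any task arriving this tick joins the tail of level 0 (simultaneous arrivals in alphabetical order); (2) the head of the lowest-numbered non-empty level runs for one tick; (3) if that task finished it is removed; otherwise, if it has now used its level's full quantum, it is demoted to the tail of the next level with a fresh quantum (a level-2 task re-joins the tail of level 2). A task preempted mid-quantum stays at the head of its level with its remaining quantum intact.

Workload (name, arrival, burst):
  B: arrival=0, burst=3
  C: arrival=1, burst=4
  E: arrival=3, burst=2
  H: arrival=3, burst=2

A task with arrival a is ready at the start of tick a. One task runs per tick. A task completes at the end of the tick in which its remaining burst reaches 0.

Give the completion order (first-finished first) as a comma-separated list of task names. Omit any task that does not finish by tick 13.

t=0: L0/L1/L2 = B/-/- → run B
t=1: L0/L1/L2 = BC/-/- → run B
t=2: L0/L1/L2 = C/B/- → run C
t=3: L0/L1/L2 = CEH/B/- → run C
t=4: L0/L1/L2 = EH/BC/- → run E
t=5: L0/L1/L2 = EH/BC/- → run E
t=6: L0/L1/L2 = H/BC/- → run H
t=7: L0/L1/L2 = H/BC/- → run H
t=8: L0/L1/L2 = -/BC/- → run B
t=9: L0/L1/L2 = -/C/- → run C
t=10: L0/L1/L2 = -/C/- → run C
t=11: (idle)
t=12: (idle)
t=13: (idle)

completion order = E, H, B, C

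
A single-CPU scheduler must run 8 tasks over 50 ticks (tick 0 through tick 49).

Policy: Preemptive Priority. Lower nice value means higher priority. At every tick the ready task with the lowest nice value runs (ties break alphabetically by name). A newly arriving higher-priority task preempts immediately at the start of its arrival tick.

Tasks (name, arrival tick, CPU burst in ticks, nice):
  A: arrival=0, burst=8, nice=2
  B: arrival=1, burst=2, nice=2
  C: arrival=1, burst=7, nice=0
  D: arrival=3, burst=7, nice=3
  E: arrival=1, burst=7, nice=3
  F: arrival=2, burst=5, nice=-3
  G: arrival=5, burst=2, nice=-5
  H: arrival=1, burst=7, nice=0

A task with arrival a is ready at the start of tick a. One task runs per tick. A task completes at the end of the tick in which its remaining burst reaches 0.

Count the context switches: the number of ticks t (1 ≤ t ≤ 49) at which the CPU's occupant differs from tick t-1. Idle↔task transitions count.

context switches = 11

t=0: ready={A} → run A
t=1: ready={A,B,C,E,H} → run C
t=2: ready={A,B,C,E,F,H} → run F
t=3: ready={A,B,C,D,E,F,H} → run F
t=4: ready={A,B,C,D,E,F,H} → run F
t=5: ready={A,B,C,D,E,F,G,H} → run G
t=6: ready={A,B,C,D,E,F,G,H} → run G
t=7: ready={A,B,C,D,E,F,H} → run F
t=8: ready={A,B,C,D,E,F,H} → run F
t=9: ready={A,B,C,D,E,H} → run C
t=10: ready={A,B,C,D,E,H} → run C
t=11: ready={A,B,C,D,E,H} → run C
t=12: ready={A,B,C,D,E,H} → run C
t=13: ready={A,B,C,D,E,H} → run C
t=14: ready={A,B,C,D,E,H} → run C
t=15: ready={A,B,D,E,H} → run H
t=16: ready={A,B,D,E,H} → run H
t=17: ready={A,B,D,E,H} → run H
t=18: ready={A,B,D,E,H} → run H
t=19: ready={A,B,D,E,H} → run H
t=20: ready={A,B,D,E,H} → run H
t=21: ready={A,B,D,E,H} → run H
t=22: ready={A,B,D,E} → run A
t=23: ready={A,B,D,E} → run A
t=24: ready={A,B,D,E} → run A
t=25: ready={A,B,D,E} → run A
t=26: ready={A,B,D,E} → run A
t=27: ready={A,B,D,E} → run A
t=28: ready={A,B,D,E} → run A
t=29: ready={B,D,E} → run B
t=30: ready={B,D,E} → run B
t=31: ready={D,E} → run D
t=32: ready={D,E} → run D
t=33: ready={D,E} → run D
t=34: ready={D,E} → run D
t=35: ready={D,E} → run D
t=36: ready={D,E} → run D
t=37: ready={D,E} → run D
t=38: ready={E} → run E
t=39: ready={E} → run E
t=40: ready={E} → run E
t=41: ready={E} → run E
t=42: ready={E} → run E
t=43: ready={E} → run E
t=44: ready={E} → run E
t=45: (idle)
t=46: (idle)
t=47: (idle)
t=48: (idle)
t=49: (idle)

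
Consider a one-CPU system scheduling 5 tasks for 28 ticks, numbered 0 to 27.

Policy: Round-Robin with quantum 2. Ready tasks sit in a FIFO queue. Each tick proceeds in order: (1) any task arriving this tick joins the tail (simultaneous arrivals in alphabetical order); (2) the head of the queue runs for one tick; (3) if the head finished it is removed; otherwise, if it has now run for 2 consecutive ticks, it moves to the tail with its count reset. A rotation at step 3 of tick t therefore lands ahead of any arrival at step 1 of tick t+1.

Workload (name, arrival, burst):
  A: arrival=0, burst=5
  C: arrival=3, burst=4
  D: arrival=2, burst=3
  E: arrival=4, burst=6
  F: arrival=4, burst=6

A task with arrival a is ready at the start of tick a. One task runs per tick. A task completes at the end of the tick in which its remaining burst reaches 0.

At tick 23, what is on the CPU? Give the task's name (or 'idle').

running at tick 23 = F

t=0: queue=[A] q_used=0 → run A
t=1: queue=[A] q_used=1 → run A
t=2: queue=[A,D] q_used=0 → run A
t=3: queue=[A,D,C] q_used=1 → run A
t=4: queue=[D,C,A,E,F] q_used=0 → run D
t=5: queue=[D,C,A,E,F] q_used=1 → run D
t=6: queue=[C,A,E,F,D] q_used=0 → run C
t=7: queue=[C,A,E,F,D] q_used=1 → run C
t=8: queue=[A,E,F,D,C] q_used=0 → run A
t=9: queue=[E,F,D,C] q_used=0 → run E
t=10: queue=[E,F,D,C] q_used=1 → run E
t=11: queue=[F,D,C,E] q_used=0 → run F
t=12: queue=[F,D,C,E] q_used=1 → run F
t=13: queue=[D,C,E,F] q_used=0 → run D
t=14: queue=[C,E,F] q_used=0 → run C
t=15: queue=[C,E,F] q_used=1 → run C
t=16: queue=[E,F] q_used=0 → run E
t=17: queue=[E,F] q_used=1 → run E
t=18: queue=[F,E] q_used=0 → run F
t=19: queue=[F,E] q_used=1 → run F
t=20: queue=[E,F] q_used=0 → run E
t=21: queue=[E,F] q_used=1 → run E
t=22: queue=[F] q_used=0 → run F
t=23: queue=[F] q_used=1 → run F
t=24: (idle)
t=25: (idle)
t=26: (idle)
t=27: (idle)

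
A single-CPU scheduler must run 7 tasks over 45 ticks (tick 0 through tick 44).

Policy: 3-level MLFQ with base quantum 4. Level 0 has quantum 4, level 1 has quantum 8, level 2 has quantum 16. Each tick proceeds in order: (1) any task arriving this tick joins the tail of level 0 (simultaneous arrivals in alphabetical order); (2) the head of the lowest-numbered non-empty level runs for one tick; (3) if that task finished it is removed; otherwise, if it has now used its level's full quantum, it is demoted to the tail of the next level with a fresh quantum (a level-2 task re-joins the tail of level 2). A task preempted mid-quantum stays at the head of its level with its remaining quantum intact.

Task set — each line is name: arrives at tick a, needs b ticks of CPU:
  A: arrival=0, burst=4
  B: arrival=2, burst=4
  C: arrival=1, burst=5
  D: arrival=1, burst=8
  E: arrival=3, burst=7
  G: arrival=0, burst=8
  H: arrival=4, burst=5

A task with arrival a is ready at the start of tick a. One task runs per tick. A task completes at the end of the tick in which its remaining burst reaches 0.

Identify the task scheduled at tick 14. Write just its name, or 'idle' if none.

running at tick 14 = D

t=0: L0/L1/L2 = AG/-/- → run A
t=1: L0/L1/L2 = AGCD/-/- → run A
t=2: L0/L1/L2 = AGCDB/-/- → run A
t=3: L0/L1/L2 = AGCDBE/-/- → run A
t=4: L0/L1/L2 = GCDBEH/-/- → run G
t=5: L0/L1/L2 = GCDBEH/-/- → run G
t=6: L0/L1/L2 = GCDBEH/-/- → run G
t=7: L0/L1/L2 = GCDBEH/-/- → run G
t=8: L0/L1/L2 = CDBEH/G/- → run C
t=9: L0/L1/L2 = CDBEH/G/- → run C
t=10: L0/L1/L2 = CDBEH/G/- → run C
t=11: L0/L1/L2 = CDBEH/G/- → run C
t=12: L0/L1/L2 = DBEH/GC/- → run D
t=13: L0/L1/L2 = DBEH/GC/- → run D
t=14: L0/L1/L2 = DBEH/GC/- → run D
t=15: L0/L1/L2 = DBEH/GC/- → run D
t=16: L0/L1/L2 = BEH/GCD/- → run B
t=17: L0/L1/L2 = BEH/GCD/- → run B
t=18: L0/L1/L2 = BEH/GCD/- → run B
t=19: L0/L1/L2 = BEH/GCD/- → run B
t=20: L0/L1/L2 = EH/GCD/- → run E
t=21: L0/L1/L2 = EH/GCD/- → run E
t=22: L0/L1/L2 = EH/GCD/- → run E
t=23: L0/L1/L2 = EH/GCD/- → run E
t=24: L0/L1/L2 = H/GCDE/- → run H
t=25: L0/L1/L2 = H/GCDE/- → run H
t=26: L0/L1/L2 = H/GCDE/- → run H
t=27: L0/L1/L2 = H/GCDE/- → run H
t=28: L0/L1/L2 = -/GCDEH/- → run G
t=29: L0/L1/L2 = -/GCDEH/- → run G
t=30: L0/L1/L2 = -/GCDEH/- → run G
t=31: L0/L1/L2 = -/GCDEH/- → run G
t=32: L0/L1/L2 = -/CDEH/- → run C
t=33: L0/L1/L2 = -/DEH/- → run D
t=34: L0/L1/L2 = -/DEH/- → run D
t=35: L0/L1/L2 = -/DEH/- → run D
t=36: L0/L1/L2 = -/DEH/- → run D
t=37: L0/L1/L2 = -/EH/- → run E
t=38: L0/L1/L2 = -/EH/- → run E
t=39: L0/L1/L2 = -/EH/- → run E
t=40: L0/L1/L2 = -/H/- → run H
t=41: (idle)
t=42: (idle)
t=43: (idle)
t=44: (idle)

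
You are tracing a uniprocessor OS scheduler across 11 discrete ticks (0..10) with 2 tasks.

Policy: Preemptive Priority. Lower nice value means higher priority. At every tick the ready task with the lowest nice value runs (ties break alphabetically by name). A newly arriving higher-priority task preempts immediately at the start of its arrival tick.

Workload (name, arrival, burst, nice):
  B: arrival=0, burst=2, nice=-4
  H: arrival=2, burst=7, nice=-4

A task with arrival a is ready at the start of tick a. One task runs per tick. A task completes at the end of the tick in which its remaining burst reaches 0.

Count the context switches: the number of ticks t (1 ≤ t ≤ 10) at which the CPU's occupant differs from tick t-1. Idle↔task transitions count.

context switches = 2

t=0: ready={B} → run B
t=1: ready={B} → run B
t=2: ready={H} → run H
t=3: ready={H} → run H
t=4: ready={H} → run H
t=5: ready={H} → run H
t=6: ready={H} → run H
t=7: ready={H} → run H
t=8: ready={H} → run H
t=9: (idle)
t=10: (idle)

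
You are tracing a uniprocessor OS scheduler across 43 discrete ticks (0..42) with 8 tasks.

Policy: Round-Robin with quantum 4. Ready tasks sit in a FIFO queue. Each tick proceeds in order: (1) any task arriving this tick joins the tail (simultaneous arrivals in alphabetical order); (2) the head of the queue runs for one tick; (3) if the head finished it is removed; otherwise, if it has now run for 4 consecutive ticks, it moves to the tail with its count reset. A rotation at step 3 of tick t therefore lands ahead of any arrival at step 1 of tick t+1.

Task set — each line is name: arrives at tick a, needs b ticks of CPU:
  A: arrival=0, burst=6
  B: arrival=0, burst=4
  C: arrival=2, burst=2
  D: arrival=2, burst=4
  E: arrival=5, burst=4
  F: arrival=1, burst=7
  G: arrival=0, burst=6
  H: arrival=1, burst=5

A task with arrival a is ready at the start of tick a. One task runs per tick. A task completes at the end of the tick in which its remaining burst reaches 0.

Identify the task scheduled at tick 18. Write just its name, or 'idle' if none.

t=0: queue=[A,B,G] q_used=0 → run A
t=1: queue=[A,B,G,F,H] q_used=1 → run A
t=2: queue=[A,B,G,F,H,C,D] q_used=2 → run A
t=3: queue=[A,B,G,F,H,C,D] q_used=3 → run A
t=4: queue=[B,G,F,H,C,D,A] q_used=0 → run B
t=5: queue=[B,G,F,H,C,D,A,E] q_used=1 → run B
t=6: queue=[B,G,F,H,C,D,A,E] q_used=2 → run B
t=7: queue=[B,G,F,H,C,D,A,E] q_used=3 → run B
t=8: queue=[G,F,H,C,D,A,E] q_used=0 → run G
t=9: queue=[G,F,H,C,D,A,E] q_used=1 → run G
t=10: queue=[G,F,H,C,D,A,E] q_used=2 → run G
t=11: queue=[G,F,H,C,D,A,E] q_used=3 → run G
t=12: queue=[F,H,C,D,A,E,G] q_used=0 → run F
t=13: queue=[F,H,C,D,A,E,G] q_used=1 → run F
t=14: queue=[F,H,C,D,A,E,G] q_used=2 → run F
t=15: queue=[F,H,C,D,A,E,G] q_used=3 → run F
t=16: queue=[H,C,D,A,E,G,F] q_used=0 → run H
t=17: queue=[H,C,D,A,E,G,F] q_used=1 → run H
t=18: queue=[H,C,D,A,E,G,F] q_used=2 → run H
t=19: queue=[H,C,D,A,E,G,F] q_used=3 → run H
t=20: queue=[C,D,A,E,G,F,H] q_used=0 → run C
t=21: queue=[C,D,A,E,G,F,H] q_used=1 → run C
t=22: queue=[D,A,E,G,F,H] q_used=0 → run D
t=23: queue=[D,A,E,G,F,H] q_used=1 → run D
t=24: queue=[D,A,E,G,F,H] q_used=2 → run D
t=25: queue=[D,A,E,G,F,H] q_used=3 → run D
t=26: queue=[A,E,G,F,H] q_used=0 → run A
t=27: queue=[A,E,G,F,H] q_used=1 → run A
t=28: queue=[E,G,F,H] q_used=0 → run E
t=29: queue=[E,G,F,H] q_used=1 → run E
t=30: queue=[E,G,F,H] q_used=2 → run E
t=31: queue=[E,G,F,H] q_used=3 → run E
t=32: queue=[G,F,H] q_used=0 → run G
t=33: queue=[G,F,H] q_used=1 → run G
t=34: queue=[F,H] q_used=0 → run F
t=35: queue=[F,H] q_used=1 → run F
t=36: queue=[F,H] q_used=2 → run F
t=37: queue=[H] q_used=0 → run H
t=38: (idle)
t=39: (idle)
t=40: (idle)
t=41: (idle)
t=42: (idle)

running at tick 18 = H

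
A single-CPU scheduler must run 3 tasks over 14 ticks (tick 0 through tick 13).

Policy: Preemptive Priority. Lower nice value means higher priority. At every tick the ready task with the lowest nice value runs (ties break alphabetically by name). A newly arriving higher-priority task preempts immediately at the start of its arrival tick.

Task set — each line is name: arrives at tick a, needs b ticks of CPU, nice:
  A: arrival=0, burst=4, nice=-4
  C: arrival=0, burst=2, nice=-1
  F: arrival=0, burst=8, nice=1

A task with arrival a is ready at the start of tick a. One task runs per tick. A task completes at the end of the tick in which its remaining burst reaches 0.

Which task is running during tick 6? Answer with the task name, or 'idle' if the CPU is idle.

t=0: ready={A,C,F} → run A
t=1: ready={A,C,F} → run A
t=2: ready={A,C,F} → run A
t=3: ready={A,C,F} → run A
t=4: ready={C,F} → run C
t=5: ready={C,F} → run C
t=6: ready={F} → run F
t=7: ready={F} → run F
t=8: ready={F} → run F
t=9: ready={F} → run F
t=10: ready={F} → run F
t=11: ready={F} → run F
t=12: ready={F} → run F
t=13: ready={F} → run F

running at tick 6 = F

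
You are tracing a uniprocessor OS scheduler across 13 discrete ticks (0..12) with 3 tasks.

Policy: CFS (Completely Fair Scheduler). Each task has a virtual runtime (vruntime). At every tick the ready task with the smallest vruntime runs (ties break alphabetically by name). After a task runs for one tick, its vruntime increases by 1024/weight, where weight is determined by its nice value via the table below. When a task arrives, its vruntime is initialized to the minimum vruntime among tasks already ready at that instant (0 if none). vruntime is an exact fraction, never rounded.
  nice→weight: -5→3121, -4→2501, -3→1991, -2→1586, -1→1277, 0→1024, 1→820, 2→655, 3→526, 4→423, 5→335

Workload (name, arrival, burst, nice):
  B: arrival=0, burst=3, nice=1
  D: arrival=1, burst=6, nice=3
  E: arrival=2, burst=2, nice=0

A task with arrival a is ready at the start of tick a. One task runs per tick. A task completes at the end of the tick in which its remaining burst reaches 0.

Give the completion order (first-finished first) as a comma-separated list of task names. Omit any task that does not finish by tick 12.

completion order = E, B, D

t=0: vr[B=0] → run B
t=1: vr[B=256/205 D=256/205] → run B
t=2: vr[B=512/205 D=256/205 E=256/205] → run D
t=3: vr[B=512/205 D=172288/53915 E=256/205] → run E
t=4: vr[B=512/205 D=172288/53915 E=461/205] → run E
t=5: vr[B=512/205 D=172288/53915] → run B
t=6: vr[D=172288/53915] → run D
t=7: vr[D=277248/53915] → run D
t=8: vr[D=382208/53915] → run D
t=9: vr[D=487168/53915] → run D
t=10: vr[D=592128/53915] → run D
t=11: (idle)
t=12: (idle)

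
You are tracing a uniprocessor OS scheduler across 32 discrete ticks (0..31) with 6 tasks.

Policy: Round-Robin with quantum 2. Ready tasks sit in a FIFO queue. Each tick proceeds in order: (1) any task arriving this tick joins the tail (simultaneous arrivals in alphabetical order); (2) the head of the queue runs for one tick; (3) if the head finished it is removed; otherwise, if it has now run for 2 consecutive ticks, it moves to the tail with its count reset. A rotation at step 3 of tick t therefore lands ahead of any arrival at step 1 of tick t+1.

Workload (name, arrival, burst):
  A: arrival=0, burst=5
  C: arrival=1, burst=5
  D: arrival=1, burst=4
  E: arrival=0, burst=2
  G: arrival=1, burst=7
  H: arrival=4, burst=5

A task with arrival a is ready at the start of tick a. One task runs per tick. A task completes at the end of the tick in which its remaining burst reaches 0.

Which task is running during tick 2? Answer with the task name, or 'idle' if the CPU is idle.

t=0: queue=[A,E] q_used=0 → run A
t=1: queue=[A,E,C,D,G] q_used=1 → run A
t=2: queue=[E,C,D,G,A] q_used=0 → run E
t=3: queue=[E,C,D,G,A] q_used=1 → run E
t=4: queue=[C,D,G,A,H] q_used=0 → run C
t=5: queue=[C,D,G,A,H] q_used=1 → run C
t=6: queue=[D,G,A,H,C] q_used=0 → run D
t=7: queue=[D,G,A,H,C] q_used=1 → run D
t=8: queue=[G,A,H,C,D] q_used=0 → run G
t=9: queue=[G,A,H,C,D] q_used=1 → run G
t=10: queue=[A,H,C,D,G] q_used=0 → run A
t=11: queue=[A,H,C,D,G] q_used=1 → run A
t=12: queue=[H,C,D,G,A] q_used=0 → run H
t=13: queue=[H,C,D,G,A] q_used=1 → run H
t=14: queue=[C,D,G,A,H] q_used=0 → run C
t=15: queue=[C,D,G,A,H] q_used=1 → run C
t=16: queue=[D,G,A,H,C] q_used=0 → run D
t=17: queue=[D,G,A,H,C] q_used=1 → run D
t=18: queue=[G,A,H,C] q_used=0 → run G
t=19: queue=[G,A,H,C] q_used=1 → run G
t=20: queue=[A,H,C,G] q_used=0 → run A
t=21: queue=[H,C,G] q_used=0 → run H
t=22: queue=[H,C,G] q_used=1 → run H
t=23: queue=[C,G,H] q_used=0 → run C
t=24: queue=[G,H] q_used=0 → run G
t=25: queue=[G,H] q_used=1 → run G
t=26: queue=[H,G] q_used=0 → run H
t=27: queue=[G] q_used=0 → run G
t=28: (idle)
t=29: (idle)
t=30: (idle)
t=31: (idle)

running at tick 2 = E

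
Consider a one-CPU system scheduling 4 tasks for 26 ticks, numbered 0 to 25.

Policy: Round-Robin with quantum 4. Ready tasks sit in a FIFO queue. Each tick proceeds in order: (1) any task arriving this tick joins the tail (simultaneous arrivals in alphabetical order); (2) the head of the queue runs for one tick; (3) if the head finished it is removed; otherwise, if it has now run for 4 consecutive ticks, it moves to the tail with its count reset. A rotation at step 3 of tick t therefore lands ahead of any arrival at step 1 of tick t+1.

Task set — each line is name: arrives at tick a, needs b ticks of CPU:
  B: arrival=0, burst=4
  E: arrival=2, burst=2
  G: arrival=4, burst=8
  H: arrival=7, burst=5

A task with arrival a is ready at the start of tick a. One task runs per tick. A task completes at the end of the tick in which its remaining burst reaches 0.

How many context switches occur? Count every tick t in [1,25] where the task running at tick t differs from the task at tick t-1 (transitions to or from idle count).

t=0: queue=[B] q_used=0 → run B
t=1: queue=[B] q_used=1 → run B
t=2: queue=[B,E] q_used=2 → run B
t=3: queue=[B,E] q_used=3 → run B
t=4: queue=[E,G] q_used=0 → run E
t=5: queue=[E,G] q_used=1 → run E
t=6: queue=[G] q_used=0 → run G
t=7: queue=[G,H] q_used=1 → run G
t=8: queue=[G,H] q_used=2 → run G
t=9: queue=[G,H] q_used=3 → run G
t=10: queue=[H,G] q_used=0 → run H
t=11: queue=[H,G] q_used=1 → run H
t=12: queue=[H,G] q_used=2 → run H
t=13: queue=[H,G] q_used=3 → run H
t=14: queue=[G,H] q_used=0 → run G
t=15: queue=[G,H] q_used=1 → run G
t=16: queue=[G,H] q_used=2 → run G
t=17: queue=[G,H] q_used=3 → run G
t=18: queue=[H] q_used=0 → run H
t=19: (idle)
t=20: (idle)
t=21: (idle)
t=22: (idle)
t=23: (idle)
t=24: (idle)
t=25: (idle)

context switches = 6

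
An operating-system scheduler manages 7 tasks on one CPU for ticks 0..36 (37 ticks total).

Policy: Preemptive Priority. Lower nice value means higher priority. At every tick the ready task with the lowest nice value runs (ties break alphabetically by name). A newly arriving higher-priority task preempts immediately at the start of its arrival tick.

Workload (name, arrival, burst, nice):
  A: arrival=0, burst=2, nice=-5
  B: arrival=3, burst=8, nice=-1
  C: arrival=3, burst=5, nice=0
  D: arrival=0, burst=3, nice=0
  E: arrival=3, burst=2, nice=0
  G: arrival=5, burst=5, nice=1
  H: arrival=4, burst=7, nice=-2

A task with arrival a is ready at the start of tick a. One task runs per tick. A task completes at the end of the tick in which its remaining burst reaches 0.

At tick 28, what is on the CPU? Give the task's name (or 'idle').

running at tick 28 = G

t=0: ready={A,D} → run A
t=1: ready={A,D} → run A
t=2: ready={D} → run D
t=3: ready={B,C,D,E} → run B
t=4: ready={B,C,D,E,H} → run H
t=5: ready={B,C,D,E,G,H} → run H
t=6: ready={B,C,D,E,G,H} → run H
t=7: ready={B,C,D,E,G,H} → run H
t=8: ready={B,C,D,E,G,H} → run H
t=9: ready={B,C,D,E,G,H} → run H
t=10: ready={B,C,D,E,G,H} → run H
t=11: ready={B,C,D,E,G} → run B
t=12: ready={B,C,D,E,G} → run B
t=13: ready={B,C,D,E,G} → run B
t=14: ready={B,C,D,E,G} → run B
t=15: ready={B,C,D,E,G} → run B
t=16: ready={B,C,D,E,G} → run B
t=17: ready={B,C,D,E,G} → run B
t=18: ready={C,D,E,G} → run C
t=19: ready={C,D,E,G} → run C
t=20: ready={C,D,E,G} → run C
t=21: ready={C,D,E,G} → run C
t=22: ready={C,D,E,G} → run C
t=23: ready={D,E,G} → run D
t=24: ready={D,E,G} → run D
t=25: ready={E,G} → run E
t=26: ready={E,G} → run E
t=27: ready={G} → run G
t=28: ready={G} → run G
t=29: ready={G} → run G
t=30: ready={G} → run G
t=31: ready={G} → run G
t=32: (idle)
t=33: (idle)
t=34: (idle)
t=35: (idle)
t=36: (idle)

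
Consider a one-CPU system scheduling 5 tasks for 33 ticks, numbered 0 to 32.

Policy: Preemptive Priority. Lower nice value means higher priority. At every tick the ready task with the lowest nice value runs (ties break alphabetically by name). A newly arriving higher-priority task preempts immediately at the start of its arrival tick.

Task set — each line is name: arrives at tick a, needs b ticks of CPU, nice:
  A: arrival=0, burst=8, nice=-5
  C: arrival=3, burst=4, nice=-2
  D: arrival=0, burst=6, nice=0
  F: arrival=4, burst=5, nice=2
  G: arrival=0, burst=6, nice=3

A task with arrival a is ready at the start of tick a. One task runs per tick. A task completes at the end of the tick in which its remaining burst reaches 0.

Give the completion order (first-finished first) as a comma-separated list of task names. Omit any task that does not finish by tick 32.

t=0: ready={A,D,G} → run A
t=1: ready={A,D,G} → run A
t=2: ready={A,D,G} → run A
t=3: ready={A,C,D,G} → run A
t=4: ready={A,C,D,F,G} → run A
t=5: ready={A,C,D,F,G} → run A
t=6: ready={A,C,D,F,G} → run A
t=7: ready={A,C,D,F,G} → run A
t=8: ready={C,D,F,G} → run C
t=9: ready={C,D,F,G} → run C
t=10: ready={C,D,F,G} → run C
t=11: ready={C,D,F,G} → run C
t=12: ready={D,F,G} → run D
t=13: ready={D,F,G} → run D
t=14: ready={D,F,G} → run D
t=15: ready={D,F,G} → run D
t=16: ready={D,F,G} → run D
t=17: ready={D,F,G} → run D
t=18: ready={F,G} → run F
t=19: ready={F,G} → run F
t=20: ready={F,G} → run F
t=21: ready={F,G} → run F
t=22: ready={F,G} → run F
t=23: ready={G} → run G
t=24: ready={G} → run G
t=25: ready={G} → run G
t=26: ready={G} → run G
t=27: ready={G} → run G
t=28: ready={G} → run G
t=29: (idle)
t=30: (idle)
t=31: (idle)
t=32: (idle)

completion order = A, C, D, F, G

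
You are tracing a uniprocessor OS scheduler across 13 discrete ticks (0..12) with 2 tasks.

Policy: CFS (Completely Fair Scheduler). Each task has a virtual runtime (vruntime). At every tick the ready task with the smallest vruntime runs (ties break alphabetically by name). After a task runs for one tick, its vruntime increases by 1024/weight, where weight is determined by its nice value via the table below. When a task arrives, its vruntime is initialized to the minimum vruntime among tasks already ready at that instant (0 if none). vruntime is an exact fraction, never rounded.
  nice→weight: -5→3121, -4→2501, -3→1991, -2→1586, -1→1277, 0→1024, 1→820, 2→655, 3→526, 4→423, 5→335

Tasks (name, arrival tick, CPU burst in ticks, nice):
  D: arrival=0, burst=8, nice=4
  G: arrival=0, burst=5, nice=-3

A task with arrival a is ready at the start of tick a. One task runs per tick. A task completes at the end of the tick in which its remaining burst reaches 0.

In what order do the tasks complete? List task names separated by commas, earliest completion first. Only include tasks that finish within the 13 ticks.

t=0: vr[D=0 G=0] → run D
t=1: vr[D=1024/423 G=0] → run G
t=2: vr[D=1024/423 G=1024/1991] → run G
t=3: vr[D=1024/423 G=2048/1991] → run G
t=4: vr[D=1024/423 G=3072/1991] → run G
t=5: vr[D=1024/423 G=4096/1991] → run G
t=6: vr[D=1024/423] → run D
t=7: vr[D=2048/423] → run D
t=8: vr[D=1024/141] → run D
t=9: vr[D=4096/423] → run D
t=10: vr[D=5120/423] → run D
t=11: vr[D=2048/141] → run D
t=12: vr[D=7168/423] → run D

completion order = G, D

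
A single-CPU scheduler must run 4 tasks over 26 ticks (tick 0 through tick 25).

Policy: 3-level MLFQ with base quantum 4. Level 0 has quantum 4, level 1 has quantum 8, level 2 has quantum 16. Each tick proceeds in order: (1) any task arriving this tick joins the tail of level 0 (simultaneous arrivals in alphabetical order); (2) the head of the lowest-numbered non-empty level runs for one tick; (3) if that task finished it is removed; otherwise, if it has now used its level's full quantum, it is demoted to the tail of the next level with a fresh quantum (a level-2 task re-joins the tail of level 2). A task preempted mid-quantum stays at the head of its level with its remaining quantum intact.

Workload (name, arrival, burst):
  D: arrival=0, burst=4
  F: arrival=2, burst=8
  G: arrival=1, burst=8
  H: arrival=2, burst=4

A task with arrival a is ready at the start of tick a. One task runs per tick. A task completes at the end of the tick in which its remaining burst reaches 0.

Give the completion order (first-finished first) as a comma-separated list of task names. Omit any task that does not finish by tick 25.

completion order = D, H, G, F

t=0: L0/L1/L2 = D/-/- → run D
t=1: L0/L1/L2 = DG/-/- → run D
t=2: L0/L1/L2 = DGFH/-/- → run D
t=3: L0/L1/L2 = DGFH/-/- → run D
t=4: L0/L1/L2 = GFH/-/- → run G
t=5: L0/L1/L2 = GFH/-/- → run G
t=6: L0/L1/L2 = GFH/-/- → run G
t=7: L0/L1/L2 = GFH/-/- → run G
t=8: L0/L1/L2 = FH/G/- → run F
t=9: L0/L1/L2 = FH/G/- → run F
t=10: L0/L1/L2 = FH/G/- → run F
t=11: L0/L1/L2 = FH/G/- → run F
t=12: L0/L1/L2 = H/GF/- → run H
t=13: L0/L1/L2 = H/GF/- → run H
t=14: L0/L1/L2 = H/GF/- → run H
t=15: L0/L1/L2 = H/GF/- → run H
t=16: L0/L1/L2 = -/GF/- → run G
t=17: L0/L1/L2 = -/GF/- → run G
t=18: L0/L1/L2 = -/GF/- → run G
t=19: L0/L1/L2 = -/GF/- → run G
t=20: L0/L1/L2 = -/F/- → run F
t=21: L0/L1/L2 = -/F/- → run F
t=22: L0/L1/L2 = -/F/- → run F
t=23: L0/L1/L2 = -/F/- → run F
t=24: (idle)
t=25: (idle)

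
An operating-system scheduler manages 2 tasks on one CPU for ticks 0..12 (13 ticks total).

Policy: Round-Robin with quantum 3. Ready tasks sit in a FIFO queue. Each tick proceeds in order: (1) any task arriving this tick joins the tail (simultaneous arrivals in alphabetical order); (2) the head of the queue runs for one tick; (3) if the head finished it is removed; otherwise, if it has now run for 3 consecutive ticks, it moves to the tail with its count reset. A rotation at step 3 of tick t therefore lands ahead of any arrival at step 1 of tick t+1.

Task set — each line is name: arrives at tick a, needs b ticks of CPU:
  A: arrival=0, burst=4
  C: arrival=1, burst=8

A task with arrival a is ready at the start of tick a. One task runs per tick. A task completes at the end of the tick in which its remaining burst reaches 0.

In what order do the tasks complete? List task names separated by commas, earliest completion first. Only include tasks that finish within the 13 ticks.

completion order = A, C

t=0: queue=[A] q_used=0 → run A
t=1: queue=[A,C] q_used=1 → run A
t=2: queue=[A,C] q_used=2 → run A
t=3: queue=[C,A] q_used=0 → run C
t=4: queue=[C,A] q_used=1 → run C
t=5: queue=[C,A] q_used=2 → run C
t=6: queue=[A,C] q_used=0 → run A
t=7: queue=[C] q_used=0 → run C
t=8: queue=[C] q_used=1 → run C
t=9: queue=[C] q_used=2 → run C
t=10: queue=[C] q_used=0 → run C
t=11: queue=[C] q_used=1 → run C
t=12: (idle)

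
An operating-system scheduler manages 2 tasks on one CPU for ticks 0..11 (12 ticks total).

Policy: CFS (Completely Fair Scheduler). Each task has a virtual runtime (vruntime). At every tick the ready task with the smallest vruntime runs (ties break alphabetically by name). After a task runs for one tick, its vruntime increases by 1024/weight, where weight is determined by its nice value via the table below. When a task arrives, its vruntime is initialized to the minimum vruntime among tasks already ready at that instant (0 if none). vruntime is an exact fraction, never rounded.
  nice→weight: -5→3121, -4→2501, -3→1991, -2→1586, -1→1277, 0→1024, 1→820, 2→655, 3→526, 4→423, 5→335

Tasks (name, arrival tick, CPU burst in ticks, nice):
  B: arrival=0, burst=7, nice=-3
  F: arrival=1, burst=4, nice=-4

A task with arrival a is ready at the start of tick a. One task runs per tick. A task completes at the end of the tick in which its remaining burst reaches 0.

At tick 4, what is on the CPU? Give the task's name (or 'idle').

running at tick 4 = B

t=0: vr[B=0] → run B
t=1: vr[B=1024/1991 F=1024/1991] → run B
t=2: vr[B=2048/1991 F=1024/1991] → run F
t=3: vr[B=2048/1991 F=4599808/4979491] → run F
t=4: vr[B=2048/1991 F=6638592/4979491] → run B
t=5: vr[B=3072/1991 F=6638592/4979491] → run F
t=6: vr[B=3072/1991 F=8677376/4979491] → run B
t=7: vr[B=4096/1991 F=8677376/4979491] → run F
t=8: vr[B=4096/1991] → run B
t=9: vr[B=5120/1991] → run B
t=10: vr[B=6144/1991] → run B
t=11: (idle)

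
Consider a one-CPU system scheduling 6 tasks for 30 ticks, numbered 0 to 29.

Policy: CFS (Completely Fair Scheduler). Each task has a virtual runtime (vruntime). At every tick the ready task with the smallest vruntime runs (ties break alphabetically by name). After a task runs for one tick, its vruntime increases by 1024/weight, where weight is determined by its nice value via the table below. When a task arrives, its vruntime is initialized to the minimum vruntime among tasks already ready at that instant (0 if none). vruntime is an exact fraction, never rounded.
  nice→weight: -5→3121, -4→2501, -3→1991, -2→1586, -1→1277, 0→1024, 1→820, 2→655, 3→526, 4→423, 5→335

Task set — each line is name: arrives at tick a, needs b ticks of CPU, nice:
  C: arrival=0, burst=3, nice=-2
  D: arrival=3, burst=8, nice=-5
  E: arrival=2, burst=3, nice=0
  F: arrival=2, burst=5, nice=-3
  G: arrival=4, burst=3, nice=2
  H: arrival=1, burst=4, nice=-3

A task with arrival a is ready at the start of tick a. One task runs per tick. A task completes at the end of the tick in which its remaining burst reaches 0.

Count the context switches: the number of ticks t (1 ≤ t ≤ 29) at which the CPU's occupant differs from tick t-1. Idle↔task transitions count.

t=0: vr[C=0] → run C
t=1: vr[C=512/793 H=512/793] → run C
t=2: vr[C=1024/793 E=512/793 F=512/793 H=512/793] → run E
t=3: vr[C=1024/793 D=512/793 E=1305/793 F=512/793 H=512/793] → run D
t=4: vr[C=1024/793 D=2409984/2474953 E=1305/793 F=512/793 G=512/793 H=512/793] → run F
t=5: vr[C=1024/793 D=2409984/2474953 E=1305/793 F=1831424/1578863 G=512/793 H=512/793] → run G
t=6: vr[C=1024/793 D=2409984/2474953 E=1305/793 F=1831424/1578863 G=1147392/519415 H=512/793] → run H
t=7: vr[C=1024/793 D=2409984/2474953 E=1305/793 F=1831424/1578863 G=1147392/519415 H=1831424/1578863] → run D
t=8: vr[C=1024/793 D=3222016/2474953 E=1305/793 F=1831424/1578863 G=1147392/519415 H=1831424/1578863] → run F
t=9: vr[C=1024/793 D=3222016/2474953 E=1305/793 F=2643456/1578863 G=1147392/519415 H=1831424/1578863] → run H
t=10: vr[C=1024/793 D=3222016/2474953 E=1305/793 F=2643456/1578863 G=1147392/519415 H=2643456/1578863] → run C
t=11: vr[D=3222016/2474953 E=1305/793 F=2643456/1578863 G=1147392/519415 H=2643456/1578863] → run D
t=12: vr[D=4034048/2474953 E=1305/793 F=2643456/1578863 G=1147392/519415 H=2643456/1578863] → run D
t=13: vr[D=4846080/2474953 E=1305/793 F=2643456/1578863 G=1147392/519415 H=2643456/1578863] → run E
t=14: vr[D=4846080/2474953 E=2098/793 F=2643456/1578863 G=1147392/519415 H=2643456/1578863] → run F
t=15: vr[D=4846080/2474953 E=2098/793 F=3455488/1578863 G=1147392/519415 H=2643456/1578863] → run H
t=16: vr[D=4846080/2474953 E=2098/793 F=3455488/1578863 G=1147392/519415 H=3455488/1578863] → run D
t=17: vr[D=5658112/2474953 E=2098/793 F=3455488/1578863 G=1147392/519415 H=3455488/1578863] → run F
t=18: vr[D=5658112/2474953 E=2098/793 F=4267520/1578863 G=1147392/519415 H=3455488/1578863] → run H
t=19: vr[D=5658112/2474953 E=2098/793 F=4267520/1578863 G=1147392/519415] → run G
t=20: vr[D=5658112/2474953 E=2098/793 F=4267520/1578863 G=1959424/519415] → run D
t=21: vr[D=6470144/2474953 E=2098/793 F=4267520/1578863 G=1959424/519415] → run D
t=22: vr[D=7282176/2474953 E=2098/793 F=4267520/1578863 G=1959424/519415] → run E
t=23: vr[D=7282176/2474953 F=4267520/1578863 G=1959424/519415] → run F
t=24: vr[D=7282176/2474953 G=1959424/519415] → run D
t=25: vr[G=1959424/519415] → run G
t=26: (idle)
t=27: (idle)
t=28: (idle)
t=29: (idle)

context switches = 23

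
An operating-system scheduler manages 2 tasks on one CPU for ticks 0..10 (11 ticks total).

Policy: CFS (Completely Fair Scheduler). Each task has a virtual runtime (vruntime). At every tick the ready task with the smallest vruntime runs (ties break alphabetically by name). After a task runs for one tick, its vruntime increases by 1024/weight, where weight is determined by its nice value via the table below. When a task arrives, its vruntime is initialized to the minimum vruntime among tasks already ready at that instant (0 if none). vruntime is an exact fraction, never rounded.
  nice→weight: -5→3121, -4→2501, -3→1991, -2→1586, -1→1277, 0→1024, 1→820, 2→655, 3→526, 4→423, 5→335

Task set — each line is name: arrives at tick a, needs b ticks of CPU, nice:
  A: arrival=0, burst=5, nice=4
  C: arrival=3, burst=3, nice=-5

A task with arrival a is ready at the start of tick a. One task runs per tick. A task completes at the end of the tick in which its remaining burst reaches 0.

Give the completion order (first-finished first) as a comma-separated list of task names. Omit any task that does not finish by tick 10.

t=0: vr[A=0] → run A
t=1: vr[A=1024/423] → run A
t=2: vr[A=2048/423] → run A
t=3: vr[A=1024/141 C=1024/141] → run A
t=4: vr[A=4096/423 C=1024/141] → run C
t=5: vr[A=4096/423 C=3340288/440061] → run C
t=6: vr[A=4096/423 C=3484672/440061] → run C
t=7: vr[A=4096/423] → run A
t=8: (idle)
t=9: (idle)
t=10: (idle)

completion order = C, A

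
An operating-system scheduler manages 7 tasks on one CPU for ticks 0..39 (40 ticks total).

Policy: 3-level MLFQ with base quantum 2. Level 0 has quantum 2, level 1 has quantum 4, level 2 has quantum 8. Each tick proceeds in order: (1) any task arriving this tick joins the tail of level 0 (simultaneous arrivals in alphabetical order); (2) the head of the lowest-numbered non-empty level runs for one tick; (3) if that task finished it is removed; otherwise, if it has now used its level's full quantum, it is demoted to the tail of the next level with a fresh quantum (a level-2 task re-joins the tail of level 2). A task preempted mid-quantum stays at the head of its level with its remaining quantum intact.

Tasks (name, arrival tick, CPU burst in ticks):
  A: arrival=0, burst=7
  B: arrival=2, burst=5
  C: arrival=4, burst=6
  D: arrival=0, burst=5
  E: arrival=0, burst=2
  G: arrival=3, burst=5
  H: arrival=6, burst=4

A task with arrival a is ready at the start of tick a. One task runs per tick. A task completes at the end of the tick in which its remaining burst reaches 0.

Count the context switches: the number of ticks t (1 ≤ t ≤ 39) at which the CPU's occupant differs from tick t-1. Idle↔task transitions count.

t=0: L0/L1/L2 = ADE/-/- → run A
t=1: L0/L1/L2 = ADE/-/- → run A
t=2: L0/L1/L2 = DEB/A/- → run D
t=3: L0/L1/L2 = DEBG/A/- → run D
t=4: L0/L1/L2 = EBGC/AD/- → run E
t=5: L0/L1/L2 = EBGC/AD/- → run E
t=6: L0/L1/L2 = BGCH/AD/- → run B
t=7: L0/L1/L2 = BGCH/AD/- → run B
t=8: L0/L1/L2 = GCH/ADB/- → run G
t=9: L0/L1/L2 = GCH/ADB/- → run G
t=10: L0/L1/L2 = CH/ADBG/- → run C
t=11: L0/L1/L2 = CH/ADBG/- → run C
t=12: L0/L1/L2 = H/ADBGC/- → run H
t=13: L0/L1/L2 = H/ADBGC/- → run H
t=14: L0/L1/L2 = -/ADBGCH/- → run A
t=15: L0/L1/L2 = -/ADBGCH/- → run A
t=16: L0/L1/L2 = -/ADBGCH/- → run A
t=17: L0/L1/L2 = -/ADBGCH/- → run A
t=18: L0/L1/L2 = -/DBGCH/A → run D
t=19: L0/L1/L2 = -/DBGCH/A → run D
t=20: L0/L1/L2 = -/DBGCH/A → run D
t=21: L0/L1/L2 = -/BGCH/A → run B
t=22: L0/L1/L2 = -/BGCH/A → run B
t=23: L0/L1/L2 = -/BGCH/A → run B
t=24: L0/L1/L2 = -/GCH/A → run G
t=25: L0/L1/L2 = -/GCH/A → run G
t=26: L0/L1/L2 = -/GCH/A → run G
t=27: L0/L1/L2 = -/CH/A → run C
t=28: L0/L1/L2 = -/CH/A → run C
t=29: L0/L1/L2 = -/CH/A → run C
t=30: L0/L1/L2 = -/CH/A → run C
t=31: L0/L1/L2 = -/H/A → run H
t=32: L0/L1/L2 = -/H/A → run H
t=33: L0/L1/L2 = -/-/A → run A
t=34: (idle)
t=35: (idle)
t=36: (idle)
t=37: (idle)
t=38: (idle)
t=39: (idle)

context switches = 14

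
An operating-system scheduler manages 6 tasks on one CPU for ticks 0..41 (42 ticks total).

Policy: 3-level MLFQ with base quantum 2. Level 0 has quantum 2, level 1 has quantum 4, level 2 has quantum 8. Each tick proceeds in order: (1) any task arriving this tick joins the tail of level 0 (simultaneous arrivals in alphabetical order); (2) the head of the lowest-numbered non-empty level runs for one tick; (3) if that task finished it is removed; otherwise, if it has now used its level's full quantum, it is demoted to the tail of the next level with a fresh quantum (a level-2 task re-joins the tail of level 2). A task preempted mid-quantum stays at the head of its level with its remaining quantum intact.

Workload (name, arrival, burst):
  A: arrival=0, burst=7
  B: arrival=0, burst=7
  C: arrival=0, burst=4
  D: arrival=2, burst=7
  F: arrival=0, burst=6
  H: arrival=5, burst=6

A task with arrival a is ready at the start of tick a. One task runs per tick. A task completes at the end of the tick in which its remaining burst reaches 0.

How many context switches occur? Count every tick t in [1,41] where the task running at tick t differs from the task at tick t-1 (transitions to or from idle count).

context switches = 15

t=0: L0/L1/L2 = ABCF/-/- → run A
t=1: L0/L1/L2 = ABCF/-/- → run A
t=2: L0/L1/L2 = BCFD/A/- → run B
t=3: L0/L1/L2 = BCFD/A/- → run B
t=4: L0/L1/L2 = CFD/AB/- → run C
t=5: L0/L1/L2 = CFDH/AB/- → run C
t=6: L0/L1/L2 = FDH/ABC/- → run F
t=7: L0/L1/L2 = FDH/ABC/- → run F
t=8: L0/L1/L2 = DH/ABCF/- → run D
t=9: L0/L1/L2 = DH/ABCF/- → run D
t=10: L0/L1/L2 = H/ABCFD/- → run H
t=11: L0/L1/L2 = H/ABCFD/- → run H
t=12: L0/L1/L2 = -/ABCFDH/- → run A
t=13: L0/L1/L2 = -/ABCFDH/- → run A
t=14: L0/L1/L2 = -/ABCFDH/- → run A
t=15: L0/L1/L2 = -/ABCFDH/- → run A
t=16: L0/L1/L2 = -/BCFDH/A → run B
t=17: L0/L1/L2 = -/BCFDH/A → run B
t=18: L0/L1/L2 = -/BCFDH/A → run B
t=19: L0/L1/L2 = -/BCFDH/A → run B
t=20: L0/L1/L2 = -/CFDH/AB → run C
t=21: L0/L1/L2 = -/CFDH/AB → run C
t=22: L0/L1/L2 = -/FDH/AB → run F
t=23: L0/L1/L2 = -/FDH/AB → run F
t=24: L0/L1/L2 = -/FDH/AB → run F
t=25: L0/L1/L2 = -/FDH/AB → run F
t=26: L0/L1/L2 = -/DH/AB → run D
t=27: L0/L1/L2 = -/DH/AB → run D
t=28: L0/L1/L2 = -/DH/AB → run D
t=29: L0/L1/L2 = -/DH/AB → run D
t=30: L0/L1/L2 = -/H/ABD → run H
t=31: L0/L1/L2 = -/H/ABD → run H
t=32: L0/L1/L2 = -/H/ABD → run H
t=33: L0/L1/L2 = -/H/ABD → run H
t=34: L0/L1/L2 = -/-/ABD → run A
t=35: L0/L1/L2 = -/-/BD → run B
t=36: L0/L1/L2 = -/-/D → run D
t=37: (idle)
t=38: (idle)
t=39: (idle)
t=40: (idle)
t=41: (idle)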